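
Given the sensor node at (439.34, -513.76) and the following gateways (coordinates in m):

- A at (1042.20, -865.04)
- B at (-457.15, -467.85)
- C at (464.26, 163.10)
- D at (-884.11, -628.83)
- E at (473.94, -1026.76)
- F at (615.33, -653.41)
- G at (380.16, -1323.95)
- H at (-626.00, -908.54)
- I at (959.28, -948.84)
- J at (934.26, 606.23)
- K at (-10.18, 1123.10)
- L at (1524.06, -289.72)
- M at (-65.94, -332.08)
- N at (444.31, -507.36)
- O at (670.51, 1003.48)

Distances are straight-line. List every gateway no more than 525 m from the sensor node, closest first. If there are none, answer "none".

Distances from (439.34, -513.76):
A: √((602.86)² + (-351.28)²) = √(363440.1796 + 123397.6384) = 697.74 m
B: √((-896.49)² + (45.91)²) = √(803694.3201 + 2107.7281) = 897.66 m
C: √((24.92)² + (676.86)²) = √(621.0064 + 458139.4596) = 677.32 m
D: √((-1323.45)² + (-115.07)²) = √(1751519.9025 + 13241.1049) = 1328.44 m
E: √((34.60)² + (-513.00)²) = √(1197.1600 + 263169.0000) = 514.17 m
F: √((175.99)² + (-139.65)²) = √(30972.4801 + 19502.1225) = 224.67 m
G: √((-59.18)² + (-810.19)²) = √(3502.2724 + 656407.8361) = 812.35 m
H: √((-1065.34)² + (-394.78)²) = √(1134949.3156 + 155851.2484) = 1136.13 m
I: √((519.94)² + (-435.08)²) = √(270337.6036 + 189294.6064) = 677.96 m
J: √((494.92)² + (1119.99)²) = √(244945.8064 + 1254377.6001) = 1224.47 m
K: √((-449.52)² + (1636.86)²) = √(202068.2304 + 2679310.6596) = 1697.46 m
L: √((1084.72)² + (224.04)²) = √(1176617.4784 + 50193.9216) = 1107.62 m
M: √((-505.28)² + (181.68)²) = √(255307.8784 + 33007.6224) = 536.95 m
N: √((4.97)² + (6.40)²) = √(24.7009 + 40.9600) = 8.10 m
O: √((231.17)² + (1517.24)²) = √(53439.5689 + 2302017.2176) = 1534.75 m
Threshold 525 m: N (8.10 m), F (224.67 m), E (514.17 m) are within range.

N, F, E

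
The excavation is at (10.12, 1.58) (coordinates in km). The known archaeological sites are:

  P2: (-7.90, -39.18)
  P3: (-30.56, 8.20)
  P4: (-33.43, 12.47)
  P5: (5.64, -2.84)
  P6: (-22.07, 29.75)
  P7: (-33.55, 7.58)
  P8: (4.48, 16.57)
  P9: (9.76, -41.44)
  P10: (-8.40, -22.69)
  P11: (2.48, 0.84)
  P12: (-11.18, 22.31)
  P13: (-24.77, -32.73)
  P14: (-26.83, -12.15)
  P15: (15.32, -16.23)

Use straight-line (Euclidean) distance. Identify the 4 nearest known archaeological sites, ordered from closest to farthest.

P5, P11, P8, P15

Distances from (10.12, 1.58):
P2: √((-18.02)² + (-40.76)²) = √(324.7204 + 1661.3776) = 44.57 km
P3: √((-40.68)² + (6.62)²) = √(1654.8624 + 43.8244) = 41.22 km
P4: √((-43.55)² + (10.89)²) = √(1896.6025 + 118.5921) = 44.89 km
P5: √((-4.48)² + (-4.42)²) = √(20.0704 + 19.5364) = 6.29 km
P6: √((-32.19)² + (28.17)²) = √(1036.1961 + 793.5489) = 42.78 km
P7: √((-43.67)² + (6.00)²) = √(1907.0689 + 36.0000) = 44.08 km
P8: √((-5.64)² + (14.99)²) = √(31.8096 + 224.7001) = 16.02 km
P9: √((-0.36)² + (-43.02)²) = √(0.1296 + 1850.7204) = 43.02 km
P10: √((-18.52)² + (-24.27)²) = √(342.9904 + 589.0329) = 30.53 km
P11: √((-7.64)² + (-0.74)²) = √(58.3696 + 0.5476) = 7.68 km
P12: √((-21.30)² + (20.73)²) = √(453.6900 + 429.7329) = 29.72 km
P13: √((-34.89)² + (-34.31)²) = √(1217.3121 + 1177.1761) = 48.93 km
P14: √((-36.95)² + (-13.73)²) = √(1365.3025 + 188.5129) = 39.42 km
P15: √((5.20)² + (-17.81)²) = √(27.0400 + 317.1961) = 18.55 km
Sorted: P5 (6.29 km) < P11 (7.68 km) < P8 (16.02 km) < P15 (18.55 km) < P12 (29.72 km) < P10 (30.53 km) < …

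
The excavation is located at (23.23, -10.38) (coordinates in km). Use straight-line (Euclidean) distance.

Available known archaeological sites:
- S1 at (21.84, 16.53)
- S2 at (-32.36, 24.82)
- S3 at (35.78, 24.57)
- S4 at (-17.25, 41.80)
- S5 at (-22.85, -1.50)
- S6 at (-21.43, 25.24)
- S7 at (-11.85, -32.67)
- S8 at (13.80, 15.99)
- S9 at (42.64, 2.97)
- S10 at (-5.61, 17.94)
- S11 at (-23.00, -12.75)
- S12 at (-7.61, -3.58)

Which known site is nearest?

Distances from (23.23, -10.38):
S1: √((-1.39)² + (26.91)²) = √(1.9321 + 724.1481) = 26.95 km
S2: √((-55.59)² + (35.20)²) = √(3090.2481 + 1239.0400) = 65.80 km
S3: √((12.55)² + (34.95)²) = √(157.5025 + 1221.5025) = 37.13 km
S4: √((-40.48)² + (52.18)²) = √(1638.6304 + 2722.7524) = 66.04 km
S5: √((-46.08)² + (8.88)²) = √(2123.3664 + 78.8544) = 46.93 km
S6: √((-44.66)² + (35.62)²) = √(1994.5156 + 1268.7844) = 57.13 km
S7: √((-35.08)² + (-22.29)²) = √(1230.6064 + 496.8441) = 41.56 km
S8: √((-9.43)² + (26.37)²) = √(88.9249 + 695.3769) = 28.01 km
S9: √((19.41)² + (13.35)²) = √(376.7481 + 178.2225) = 23.56 km
S10: √((-28.84)² + (28.32)²) = √(831.7456 + 802.0224) = 40.42 km
S11: √((-46.23)² + (-2.37)²) = √(2137.2129 + 5.6169) = 46.29 km
S12: √((-30.84)² + (6.80)²) = √(951.1056 + 46.2400) = 31.58 km
Minimum: S9 at 23.56 km.

S9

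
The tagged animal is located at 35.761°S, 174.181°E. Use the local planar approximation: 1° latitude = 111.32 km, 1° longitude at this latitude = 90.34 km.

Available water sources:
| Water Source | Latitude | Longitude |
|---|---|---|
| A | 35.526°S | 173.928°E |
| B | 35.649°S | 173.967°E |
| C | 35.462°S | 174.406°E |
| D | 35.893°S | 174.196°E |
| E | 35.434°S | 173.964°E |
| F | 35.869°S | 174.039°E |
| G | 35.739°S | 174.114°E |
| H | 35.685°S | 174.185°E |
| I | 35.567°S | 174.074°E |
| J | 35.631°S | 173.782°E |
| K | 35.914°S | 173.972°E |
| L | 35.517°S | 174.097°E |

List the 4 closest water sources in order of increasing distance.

G, H, D, F

Distances from 35.761°S, 174.181°E:
A: √((0.235·111.32)² + (-0.253·90.34)²) = √(684.35606 + 522.39765) = 34.738 km
B: √((0.112·111.32)² + (-0.214·90.34)²) = √(155.44703 + 373.75561) = 23.004 km
C: √((0.299·111.32)² + (0.225·90.34)²) = √(1107.86992 + 413.16660) = 39.000 km
D: √((-0.132·111.32)² + (0.015·90.34)²) = √(215.92069 + 1.83630) = 14.757 km
E: √((0.327·111.32)² + (-0.217·90.34)²) = √(1325.07939 + 384.30819) = 41.345 km
F: √((-0.108·111.32)² + (-0.142·90.34)²) = √(144.54195 + 164.56477) = 17.581 km
G: √((0.022·111.32)² + (-0.067·90.34)²) = √(5.99780 + 36.63615) = 6.529 km
H: √((0.076·111.32)² + (0.004·90.34)²) = √(71.57701 + 0.13058) = 8.468 km
I: √((0.194·111.32)² + (-0.107·90.34)²) = √(466.39067 + 93.43890) = 23.661 km
J: √((0.130·111.32)² + (-0.399·90.34)²) = √(209.42721 + 1299.28960) = 38.842 km
K: √((-0.153·111.32)² + (-0.209·90.34)²) = √(290.08766 + 356.49443) = 25.428 km
L: √((0.244·111.32)² + (-0.084·90.34)²) = √(737.77859 + 57.58624) = 28.202 km
Sorted: G (6.529 km) < H (8.468 km) < D (14.757 km) < F (17.581 km) < B (23.004 km) < I (23.661 km) < …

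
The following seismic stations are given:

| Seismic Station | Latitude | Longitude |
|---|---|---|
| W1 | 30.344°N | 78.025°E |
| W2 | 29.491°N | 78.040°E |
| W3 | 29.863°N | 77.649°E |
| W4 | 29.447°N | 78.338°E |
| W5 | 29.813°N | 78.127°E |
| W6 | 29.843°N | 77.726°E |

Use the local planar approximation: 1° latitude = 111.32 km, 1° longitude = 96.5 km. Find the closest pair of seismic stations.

W3 and W6

Pairwise distances:
W1–W2: √((-0.853·111.32)² + (0.015·96.5)²) = √(9016.63434 + 2.09526) = 94.967 km
W1–W3: √((-0.481·111.32)² + (-0.376·96.5)²) = √(2867.05846 + 1316.52866) = 64.681 km
W1–W4: √((-0.897·111.32)² + (0.313·96.5)²) = √(9970.82930 + 912.31182) = 104.322 km
W1–W5: √((-0.531·111.32)² + (0.102·96.5)²) = √(3494.10086 + 96.88465) = 59.925 km
W1–W6: √((-0.501·111.32)² + (-0.299·96.5)²) = √(3110.44013 + 832.52446) = 62.793 km
W2–W3: √((0.372·111.32)² + (-0.391·96.5)²) = √(1714.87423 + 1423.66609) = 56.023 km
W2–W4: √((-0.044·111.32)² + (0.298·96.5)²) = √(23.99119 + 826.96505) = 29.171 km
W2–W5: √((0.322·111.32)² + (0.087·96.5)²) = √(1284.86689 + 70.48442) = 36.815 km
W2–W6: √((0.352·111.32)² + (-0.314·96.5)²) = √(1535.43601 + 918.15060) = 49.534 km
W3–W4: √((-0.416·111.32)² + (0.689·96.5)²) = √(2144.53460 + 4420.72063) = 81.026 km
W3–W5: √((-0.050·111.32)² + (0.478·96.5)²) = √(30.98036 + 2127.70013) = 46.462 km
W3–W6: √((-0.020·111.32)² + (0.077·96.5)²) = √(4.95686 + 55.21233) = 7.757 km
W4–W5: √((0.366·111.32)² + (-0.211·96.5)²) = √(1660.00183 + 414.59068) = 45.548 km
W4–W6: √((0.396·111.32)² + (-0.612·96.5)²) = √(1943.28620 + 3487.84736) = 73.696 km
W5–W6: √((0.030·111.32)² + (-0.401·96.5)²) = √(11.15293 + 1497.41911) = 38.840 km
Closest pair: W3–W6 at 7.757 km.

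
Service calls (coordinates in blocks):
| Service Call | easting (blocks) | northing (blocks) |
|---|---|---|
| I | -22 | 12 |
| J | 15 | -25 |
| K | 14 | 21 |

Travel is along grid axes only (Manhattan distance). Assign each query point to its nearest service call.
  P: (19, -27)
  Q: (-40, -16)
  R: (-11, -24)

P at (19, -27):
  I: |-41| + |39| = 41 + 39 = 80 blocks
  J: |-4| + |2| = 4 + 2 = 6 blocks
  K: |-5| + |48| = 5 + 48 = 53 blocks
  → nearest: J (6 blocks)
Q at (-40, -16):
  I: |18| + |28| = 18 + 28 = 46 blocks
  J: |55| + |-9| = 55 + 9 = 64 blocks
  K: |54| + |37| = 54 + 37 = 91 blocks
  → nearest: I (46 blocks)
R at (-11, -24):
  I: |-11| + |36| = 11 + 36 = 47 blocks
  J: |26| + |-1| = 26 + 1 = 27 blocks
  K: |25| + |45| = 25 + 45 = 70 blocks
  → nearest: J (27 blocks)

P→J; Q→I; R→J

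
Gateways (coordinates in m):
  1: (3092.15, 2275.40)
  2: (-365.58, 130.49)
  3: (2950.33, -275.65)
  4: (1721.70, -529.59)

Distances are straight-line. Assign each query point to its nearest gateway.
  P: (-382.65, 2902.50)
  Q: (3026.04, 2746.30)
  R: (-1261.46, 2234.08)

P at (-382.65, 2902.50):
  1: 3530.93 m
  2: 2772.06 m
  3: 4605.37 m
  4: 4025.86 m
  → nearest: 2 (2772.06 m)
Q at (3026.04, 2746.30):
  1: 475.52 m
  2: 4283.17 m
  3: 3022.90 m
  4: 3526.01 m
  → nearest: 1 (475.52 m)
R at (-1261.46, 2234.08):
  1: 4353.81 m
  2: 2286.41 m
  3: 4902.85 m
  4: 4066.59 m
  → nearest: 2 (2286.41 m)

P→2; Q→1; R→2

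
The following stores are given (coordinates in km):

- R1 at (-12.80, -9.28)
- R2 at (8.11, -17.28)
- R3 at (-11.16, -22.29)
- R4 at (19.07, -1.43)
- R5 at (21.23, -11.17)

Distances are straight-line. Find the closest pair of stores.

R4 and R5

Pairwise distances:
R1–R2: 22.39 km
R1–R3: 13.11 km
R1–R4: 32.82 km
R1–R5: 34.08 km
R2–R3: 19.91 km
R2–R4: 19.27 km
R2–R5: 14.47 km
R3–R4: 36.73 km
R3–R5: 34.25 km
R4–R5: 9.98 km
Closest pair: R4–R5 at 9.98 km.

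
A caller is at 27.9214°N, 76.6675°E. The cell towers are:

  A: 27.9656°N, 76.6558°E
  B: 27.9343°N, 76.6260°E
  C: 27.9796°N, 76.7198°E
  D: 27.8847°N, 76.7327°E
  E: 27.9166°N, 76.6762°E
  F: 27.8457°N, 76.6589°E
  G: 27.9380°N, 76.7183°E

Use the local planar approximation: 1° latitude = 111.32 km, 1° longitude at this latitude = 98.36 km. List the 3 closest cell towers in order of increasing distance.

Distances from 27.9214°N, 76.6675°E:
A: 5.0531 km
B: 4.3272 km
C: 8.2727 km
D: 7.6038 km
E: 1.0089 km
F: 8.4693 km
G: 5.3274 km
Sorted: E (1.0089 km) < B (4.3272 km) < A (5.0531 km) < G (5.3274 km) < D (7.6038 km) < …

E, B, A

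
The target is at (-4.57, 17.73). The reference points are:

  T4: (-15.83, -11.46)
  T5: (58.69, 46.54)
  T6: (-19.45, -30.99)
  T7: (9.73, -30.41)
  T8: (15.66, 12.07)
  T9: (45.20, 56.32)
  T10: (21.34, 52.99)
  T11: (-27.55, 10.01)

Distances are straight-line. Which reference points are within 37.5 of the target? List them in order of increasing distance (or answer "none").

Distances from (-4.57, 17.73):
T4: √((-11.26)² + (-29.19)²) = √(126.7876 + 852.0561) = 31.29
T5: √((63.26)² + (28.81)²) = √(4001.8276 + 830.0161) = 69.51
T6: √((-14.88)² + (-48.72)²) = √(221.4144 + 2373.6384) = 50.94
T7: √((14.30)² + (-48.14)²) = √(204.4900 + 2317.4596) = 50.22
T8: √((20.23)² + (-5.66)²) = √(409.2529 + 32.0356) = 21.01
T9: √((49.77)² + (38.59)²) = √(2477.0529 + 1489.1881) = 62.98
T10: √((25.91)² + (35.26)²) = √(671.3281 + 1243.2676) = 43.76
T11: √((-22.98)² + (-7.72)²) = √(528.0804 + 59.5984) = 24.24
Threshold 37.5: T8 (21.01), T11 (24.24), T4 (31.29) are within range.

T8, T11, T4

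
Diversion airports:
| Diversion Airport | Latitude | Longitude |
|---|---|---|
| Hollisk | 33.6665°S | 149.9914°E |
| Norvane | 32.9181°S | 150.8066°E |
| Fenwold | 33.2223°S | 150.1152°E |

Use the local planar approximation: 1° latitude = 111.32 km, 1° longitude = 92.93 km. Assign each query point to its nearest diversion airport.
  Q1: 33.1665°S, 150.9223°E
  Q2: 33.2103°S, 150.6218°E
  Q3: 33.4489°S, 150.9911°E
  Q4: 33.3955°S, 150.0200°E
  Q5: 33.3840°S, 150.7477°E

Q1→Norvane; Q2→Norvane; Q3→Norvane; Q4→Fenwold; Q5→Norvane

Q1 at 33.1665°S, 150.9223°E:
  Hollisk: √((-0.5000·111.32)² + (-0.9309·92.93)²) = √(3098.035600 + 7483.726974) = 102.8677 km
  Norvane: √((0.2484·111.32)² + (-0.1157·92.93)²) = √(764.626910 + 115.605526) = 29.6687 km
  Fenwold: √((-0.0558·111.32)² + (-0.8071·92.93)²) = √(38.584670 + 5625.570464) = 75.2606 km
  → nearest: Norvane (29.6687 km)
Q2 at 33.2103°S, 150.6218°E:
  Hollisk: √((-0.4562·111.32)² + (-0.6304·92.93)²) = √(2579.033345 + 3431.976325) = 77.5307 km
  Norvane: √((0.2922·111.32)² + (0.1848·92.93)²) = √(1058.051528 + 294.927866) = 36.7829 km
  Fenwold: √((-0.0120·111.32)² + (-0.5066·92.93)²) = √(1.784469 + 2216.369909) = 47.0973 km
  → nearest: Norvane (36.7829 km)
Q3 at 33.4489°S, 150.9911°E:
  Hollisk: √((-0.2176·111.32)² + (-0.9997·92.93)²) = √(586.764969 + 8630.804086) = 96.0082 km
  Norvane: √((0.5308·111.32)² + (-0.1845·92.93)²) = √(3491.469268 + 293.971085) = 61.5259 km
  Fenwold: √((0.2266·111.32)² + (-0.8759·92.93)²) = √(636.306275 + 6625.534610) = 85.2164 km
  → nearest: Norvane (61.5259 km)
Q4 at 33.3955°S, 150.0200°E:
  Hollisk: √((-0.2710·111.32)² + (-0.0286·92.93)²) = √(910.091330 + 7.063890) = 30.2846 km
  Norvane: √((0.4774·111.32)² + (0.7866·92.93)²) = √(2824.302592 + 5343.425497) = 90.3755 km
  Fenwold: √((0.1732·111.32)² + (0.0952·92.93)²) = √(371.742462 + 78.268277) = 21.2135 km
  → nearest: Fenwold (21.2135 km)
Q5 at 33.3840°S, 150.7477°E:
  Hollisk: √((-0.2825·111.32)² + (-0.7563·92.93)²) = √(988.970414 + 4939.694326) = 76.9978 km
  Norvane: √((0.4659·111.32)² + (0.0589·92.93)²) = √(2689.873251 + 29.960045) = 52.1520 km
  Fenwold: √((0.1617·111.32)² + (-0.6325·92.93)²) = √(324.015984 + 3454.879734) = 61.4727 km
  → nearest: Norvane (52.1520 km)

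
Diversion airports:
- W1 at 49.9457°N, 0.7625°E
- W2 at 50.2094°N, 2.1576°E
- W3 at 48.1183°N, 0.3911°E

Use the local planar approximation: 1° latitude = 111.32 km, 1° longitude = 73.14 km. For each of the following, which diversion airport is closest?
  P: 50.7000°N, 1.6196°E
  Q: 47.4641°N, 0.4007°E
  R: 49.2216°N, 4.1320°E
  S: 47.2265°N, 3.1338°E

P→W2; Q→W3; R→W2; S→W3

P at 50.7000°N, 1.6196°E:
  W1: √((-0.7543·111.32)² + (-0.8571·73.14)²) = √(7050.738549 + 3929.822205) = 104.7882 km
  W2: √((-0.4906·111.32)² + (0.5380·73.14)²) = √(2982.644431 + 1548.368984) = 67.3128 km
  W3: √((-2.5817·111.32)² + (-1.2285·73.14)²) = √(82595.796358 + 8073.469959) = 301.1134 km
  → nearest: W2 (67.3128 km)
Q at 47.4641°N, 0.4007°E:
  W1: √((2.4816·111.32)² + (0.3618·73.14)²) = √(76315.008383 + 700.240196) = 277.5162 km
  W2: √((2.7453·111.32)² + (1.7569·73.14)²) = √(93395.513761 + 16512.164162) = 331.5233 km
  W3: √((0.6542·111.32)² + (-0.0096·73.14)²) = √(5303.559859 + 0.493006) = 72.8289 km
  → nearest: W3 (72.8289 km)
R at 49.2216°N, 4.1320°E:
  W1: √((0.7241·111.32)² + (-3.3695·73.14)²) = √(6497.458141 + 60735.251390) = 259.2927 km
  W2: √((0.9878·111.32)² + (-1.9744·73.14)²) = √(12091.618572 + 20853.559559) = 181.5081 km
  W3: √((-1.1033·111.32)² + (-3.7409·73.14)²) = √(15084.594208 + 74862.117996) = 299.9112 km
  → nearest: W2 (181.5081 km)
S at 47.2265°N, 3.1338°E:
  W1: √((2.7192·111.32)² + (-2.3713·73.14)²) = √(91628.103659 + 30080.352038) = 348.8674 km
  W2: √((2.9829·111.32)² + (-0.9762·73.14)²) = √(110261.471376 + 5097.855471) = 339.6459 km
  W3: √((0.8918·111.32)² + (-2.7427·73.14)²) = √(9855.560570 + 40240.792495) = 223.8221 km
  → nearest: W3 (223.8221 km)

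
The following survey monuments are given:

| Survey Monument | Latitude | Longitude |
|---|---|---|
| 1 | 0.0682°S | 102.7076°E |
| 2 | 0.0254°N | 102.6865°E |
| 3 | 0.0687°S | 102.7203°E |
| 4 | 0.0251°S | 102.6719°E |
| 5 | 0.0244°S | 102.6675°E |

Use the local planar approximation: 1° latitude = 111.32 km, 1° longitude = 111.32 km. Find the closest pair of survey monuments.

4 and 5

Pairwise distances:
1–2: 10.6810 km
1–3: 1.4149 km
1–4: 6.2300 km
1–5: 6.6106 km
2–3: 11.1305 km
2–4: 5.8519 km
2–5: 5.9335 km
3–4: 7.2516 km
3–5: 7.6725 km
4–5: 0.4960 km
Closest pair: 4–5 at 0.4960 km.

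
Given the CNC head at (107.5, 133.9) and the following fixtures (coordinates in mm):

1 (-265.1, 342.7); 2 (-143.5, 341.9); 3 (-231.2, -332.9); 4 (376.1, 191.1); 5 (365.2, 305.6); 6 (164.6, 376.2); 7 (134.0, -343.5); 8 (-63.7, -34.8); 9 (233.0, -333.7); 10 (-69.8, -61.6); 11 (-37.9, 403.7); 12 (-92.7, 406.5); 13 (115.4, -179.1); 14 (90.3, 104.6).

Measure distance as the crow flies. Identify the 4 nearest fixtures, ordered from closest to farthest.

14, 8, 6, 10

Distances from (107.5, 133.9):
1: √((-372.6)² + (208.8)²) = √(138830.760 + 43597.440) = 427.1 mm
2: √((-251.0)² + (208.0)²) = √(63001.000 + 43264.000) = 326.0 mm
3: √((-338.7)² + (-466.8)²) = √(114717.690 + 217902.240) = 576.7 mm
4: √((268.6)² + (57.2)²) = √(72145.960 + 3271.840) = 274.6 mm
5: √((257.7)² + (171.7)²) = √(66409.290 + 29480.890) = 309.7 mm
6: √((57.1)² + (242.3)²) = √(3260.410 + 58709.290) = 248.9 mm
7: √((26.5)² + (-477.4)²) = √(702.250 + 227910.760) = 478.1 mm
8: √((-171.2)² + (-168.7)²) = √(29309.440 + 28459.690) = 240.4 mm
9: √((125.5)² + (-467.6)²) = √(15750.250 + 218649.760) = 484.1 mm
10: √((-177.3)² + (-195.5)²) = √(31435.290 + 38220.250) = 263.9 mm
11: √((-145.4)² + (269.8)²) = √(21141.160 + 72792.040) = 306.5 mm
12: √((-200.2)² + (272.6)²) = √(40080.040 + 74310.760) = 338.2 mm
13: √((7.9)² + (-313.0)²) = √(62.410 + 97969.000) = 313.1 mm
14: √((-17.2)² + (-29.3)²) = √(295.840 + 858.490) = 34.0 mm
Sorted: 14 (34.0 mm) < 8 (240.4 mm) < 6 (248.9 mm) < 10 (263.9 mm) < 4 (274.6 mm) < 11 (306.5 mm) < …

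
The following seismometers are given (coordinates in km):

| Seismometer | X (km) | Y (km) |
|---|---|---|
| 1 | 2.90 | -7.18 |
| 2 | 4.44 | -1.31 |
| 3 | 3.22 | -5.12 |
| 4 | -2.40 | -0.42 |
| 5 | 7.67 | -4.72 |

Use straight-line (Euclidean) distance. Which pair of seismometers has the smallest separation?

1 and 3

Pairwise distances:
1–2: 6.07 km
1–3: 2.08 km
1–4: 8.59 km
1–5: 5.37 km
2–3: 4.00 km
2–4: 6.90 km
2–5: 4.70 km
3–4: 7.33 km
3–5: 4.47 km
4–5: 10.95 km
Closest pair: 1–3 at 2.08 km.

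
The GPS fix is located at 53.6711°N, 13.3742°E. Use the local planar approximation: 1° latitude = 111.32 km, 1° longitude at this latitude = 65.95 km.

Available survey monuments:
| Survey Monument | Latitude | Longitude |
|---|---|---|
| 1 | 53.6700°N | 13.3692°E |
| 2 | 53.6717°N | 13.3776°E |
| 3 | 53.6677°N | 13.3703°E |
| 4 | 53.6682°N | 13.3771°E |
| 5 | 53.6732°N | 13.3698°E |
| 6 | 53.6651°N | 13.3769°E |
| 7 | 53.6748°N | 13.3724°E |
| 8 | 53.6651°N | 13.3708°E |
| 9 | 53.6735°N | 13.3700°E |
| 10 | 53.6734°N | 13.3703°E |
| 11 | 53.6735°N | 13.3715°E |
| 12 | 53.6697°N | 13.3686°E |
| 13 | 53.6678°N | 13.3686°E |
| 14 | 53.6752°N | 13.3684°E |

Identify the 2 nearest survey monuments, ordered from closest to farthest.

Distances from 53.6711°N, 13.3742°E:
1: √((-0.0011·111.32)² + (-0.0050·65.95)²) = √(0.014994 + 0.108735) = 0.3518 km
2: √((0.0006·111.32)² + (0.0034·65.95)²) = √(0.004461 + 0.050279) = 0.2340 km
3: √((-0.0034·111.32)² + (-0.0039·65.95)²) = √(0.143253 + 0.066154) = 0.4576 km
4: √((-0.0029·111.32)² + (0.0029·65.95)²) = √(0.104218 + 0.036578) = 0.3752 km
5: √((0.0021·111.32)² + (-0.0044·65.95)²) = √(0.054649 + 0.084204) = 0.3726 km
6: √((-0.0060·111.32)² + (0.0027·65.95)²) = √(0.446117 + 0.031707) = 0.6912 km
7: √((0.0037·111.32)² + (-0.0018·65.95)²) = √(0.169648 + 0.014092) = 0.4286 km
8: √((-0.0060·111.32)² + (-0.0034·65.95)²) = √(0.446117 + 0.050279) = 0.7046 km
9: √((0.0024·111.32)² + (-0.0042·65.95)²) = √(0.071379 + 0.076723) = 0.3848 km
10: √((0.0023·111.32)² + (-0.0039·65.95)²) = √(0.065554 + 0.066154) = 0.3629 km
11: √((0.0024·111.32)² + (-0.0027·65.95)²) = √(0.071379 + 0.031707) = 0.3211 km
12: √((-0.0014·111.32)² + (-0.0056·65.95)²) = √(0.024289 + 0.136397) = 0.4009 km
13: √((-0.0033·111.32)² + (-0.0056·65.95)²) = √(0.134950 + 0.136397) = 0.5209 km
14: √((0.0041·111.32)² + (-0.0058·65.95)²) = √(0.208312 + 0.146314) = 0.5955 km
Sorted: 2 (0.2340 km) < 11 (0.3211 km) < 1 (0.3518 km) < 10 (0.3629 km) < …

2, 11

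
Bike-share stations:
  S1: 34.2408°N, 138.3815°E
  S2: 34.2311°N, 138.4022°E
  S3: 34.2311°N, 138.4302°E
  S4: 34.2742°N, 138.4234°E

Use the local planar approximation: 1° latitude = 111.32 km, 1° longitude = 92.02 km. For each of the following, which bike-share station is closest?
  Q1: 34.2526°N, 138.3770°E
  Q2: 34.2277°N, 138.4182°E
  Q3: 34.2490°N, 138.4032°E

Q1→S1; Q2→S3; Q3→S2

Q1 at 34.2526°N, 138.3770°E:
  S1: 1.3773 km
  S2: 3.3325 km
  S3: 5.4492 km
  S4: 4.9002 km
  → nearest: S1 (1.3773 km)
Q2 at 34.2277°N, 138.4182°E:
  S1: 3.6785 km
  S2: 1.5202 km
  S3: 1.1673 km
  S4: 5.1984 km
  → nearest: S3 (1.1673 km)
Q3 at 34.2490°N, 138.4032°E:
  S1: 2.1956 km
  S2: 1.9948 km
  S3: 3.1849 km
  S4: 3.3652 km
  → nearest: S2 (1.9948 km)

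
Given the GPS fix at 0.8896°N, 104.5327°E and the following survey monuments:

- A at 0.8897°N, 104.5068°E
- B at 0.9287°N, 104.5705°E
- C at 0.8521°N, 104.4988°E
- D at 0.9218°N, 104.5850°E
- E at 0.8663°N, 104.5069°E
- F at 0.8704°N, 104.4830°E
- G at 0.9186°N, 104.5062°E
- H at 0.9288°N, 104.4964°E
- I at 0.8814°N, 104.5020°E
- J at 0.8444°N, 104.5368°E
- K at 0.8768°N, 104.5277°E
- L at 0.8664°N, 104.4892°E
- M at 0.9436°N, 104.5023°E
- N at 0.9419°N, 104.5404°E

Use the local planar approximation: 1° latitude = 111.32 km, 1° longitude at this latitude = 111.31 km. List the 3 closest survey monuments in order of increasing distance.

K, A, I

Distances from 0.8896°N, 104.5327°E:
A: 2.8830 km
B: 6.0538 km
C: 5.6272 km
D: 6.8366 km
E: 3.8697 km
F: 5.9306 km
G: 4.3729 km
H: 5.9471 km
I: 3.5370 km
J: 5.0523 km
K: 1.5297 km
L: 5.4877 km
M: 6.8982 km
N: 5.8848 km
Sorted: K (1.5297 km) < A (2.8830 km) < I (3.5370 km) < E (3.8697 km) < G (4.3729 km) < …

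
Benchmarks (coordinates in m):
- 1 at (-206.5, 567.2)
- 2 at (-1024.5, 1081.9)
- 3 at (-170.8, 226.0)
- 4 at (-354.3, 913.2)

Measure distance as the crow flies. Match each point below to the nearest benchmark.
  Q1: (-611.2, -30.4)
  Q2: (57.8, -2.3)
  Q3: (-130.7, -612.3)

Q1 at (-611.2, -30.4):
  1: √((404.7)² + (597.6)²) = √(163782.090 + 357125.760) = 721.7 m
  2: √((-413.3)² + (1112.3)²) = √(170816.890 + 1237211.290) = 1186.6 m
  3: √((440.4)² + (256.4)²) = √(193952.160 + 65740.960) = 509.6 m
  4: √((256.9)² + (943.6)²) = √(65997.610 + 890380.960) = 977.9 m
  → nearest: 3 (509.6 m)
Q2 at (57.8, -2.3):
  1: √((-264.3)² + (569.5)²) = √(69854.490 + 324330.250) = 627.8 m
  2: √((-1082.3)² + (1084.2)²) = √(1171373.290 + 1175489.640) = 1531.9 m
  3: √((-228.6)² + (228.3)²) = √(52257.960 + 52120.890) = 323.1 m
  4: √((-412.1)² + (915.5)²) = √(169826.410 + 838140.250) = 1004.0 m
  → nearest: 3 (323.1 m)
Q3 at (-130.7, -612.3):
  1: √((-75.8)² + (1179.5)²) = √(5745.640 + 1391220.250) = 1181.9 m
  2: √((-893.8)² + (1694.2)²) = √(798878.440 + 2870313.640) = 1915.5 m
  3: √((-40.1)² + (838.3)²) = √(1608.010 + 702746.890) = 839.3 m
  4: √((-223.6)² + (1525.5)²) = √(49996.960 + 2327150.250) = 1541.8 m
  → nearest: 3 (839.3 m)

Q1→3; Q2→3; Q3→3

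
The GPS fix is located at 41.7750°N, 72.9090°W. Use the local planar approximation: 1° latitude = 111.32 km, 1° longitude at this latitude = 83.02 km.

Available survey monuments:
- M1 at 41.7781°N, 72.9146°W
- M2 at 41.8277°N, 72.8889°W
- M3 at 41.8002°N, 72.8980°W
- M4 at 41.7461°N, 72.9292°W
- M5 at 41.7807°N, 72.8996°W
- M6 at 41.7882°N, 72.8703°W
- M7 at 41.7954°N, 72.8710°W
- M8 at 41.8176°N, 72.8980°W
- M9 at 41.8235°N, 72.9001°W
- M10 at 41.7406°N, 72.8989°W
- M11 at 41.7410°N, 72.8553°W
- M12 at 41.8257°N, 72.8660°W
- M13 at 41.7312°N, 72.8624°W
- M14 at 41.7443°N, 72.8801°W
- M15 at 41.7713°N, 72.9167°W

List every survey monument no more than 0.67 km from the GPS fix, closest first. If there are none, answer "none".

Distances from 41.7750°N, 72.9090°W:
M1: 0.5790 km
M2: 6.0993 km
M3: 2.9502 km
M4: 3.6280 km
M5: 1.0058 km
M6: 3.5330 km
M7: 3.8871 km
M8: 4.8294 km
M9: 5.4493 km
M10: 3.9201 km
M11: 5.8481 km
M12: 6.6782 km
M13: 6.2242 km
M14: 4.1756 km
M15: 0.7605 km
Threshold 0.67 km: M1 (0.5790 km) is within range.

M1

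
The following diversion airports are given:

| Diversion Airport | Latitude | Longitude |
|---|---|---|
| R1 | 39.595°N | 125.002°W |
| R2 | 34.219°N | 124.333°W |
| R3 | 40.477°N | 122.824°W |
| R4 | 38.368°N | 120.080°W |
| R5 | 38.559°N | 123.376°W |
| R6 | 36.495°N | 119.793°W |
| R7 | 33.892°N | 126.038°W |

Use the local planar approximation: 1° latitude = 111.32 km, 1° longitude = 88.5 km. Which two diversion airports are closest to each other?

R2 and R7

Pairwise distances:
R2–R7: 155.221 km
R1–R5: 184.412 km
R4–R6: 210.044 km
R1–R3: 216.319 km
R3–R5: 219.029 km
R4–R5: 292.470 km
R3–R4: 337.775 km
R5–R6: 391.588 km
R1–R4: 456.510 km
R2–R6: 475.004 km
R2–R5: 490.496 km
R3–R6: 518.120 km
R5–R7: 570.450 km
R1–R6: 575.853 km
R2–R4: 595.811 km
R1–R2: 601.378 km
R6–R7: 624.037 km
R1–R7: 641.444 km
R2–R3: 709.326 km
R4–R7: 725.464 km
R3–R7: 786.293 km
Closest pair: R2–R7 at 155.221 km.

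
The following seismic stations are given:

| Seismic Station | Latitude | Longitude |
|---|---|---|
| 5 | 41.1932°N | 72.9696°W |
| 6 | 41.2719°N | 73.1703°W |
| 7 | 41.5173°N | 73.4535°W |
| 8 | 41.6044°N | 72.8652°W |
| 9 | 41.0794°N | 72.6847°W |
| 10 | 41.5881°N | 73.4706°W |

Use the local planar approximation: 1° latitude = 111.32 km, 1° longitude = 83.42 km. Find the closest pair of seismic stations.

7 and 10

Pairwise distances:
7–10: 8.0095 km
5–6: 18.8961 km
5–9: 26.9318 km
6–7: 36.1163 km
6–10: 43.2036 km
6–8: 44.9200 km
6–9: 45.8276 km
5–8: 46.5959 km
7–8: 50.0246 km
8–10: 50.5351 km
5–7: 54.1403 km
8–9: 60.3515 km
5–10: 60.6564 km
7–9: 80.5565 km
9–10: 86.6307 km
Closest pair: 7–10 at 8.0095 km.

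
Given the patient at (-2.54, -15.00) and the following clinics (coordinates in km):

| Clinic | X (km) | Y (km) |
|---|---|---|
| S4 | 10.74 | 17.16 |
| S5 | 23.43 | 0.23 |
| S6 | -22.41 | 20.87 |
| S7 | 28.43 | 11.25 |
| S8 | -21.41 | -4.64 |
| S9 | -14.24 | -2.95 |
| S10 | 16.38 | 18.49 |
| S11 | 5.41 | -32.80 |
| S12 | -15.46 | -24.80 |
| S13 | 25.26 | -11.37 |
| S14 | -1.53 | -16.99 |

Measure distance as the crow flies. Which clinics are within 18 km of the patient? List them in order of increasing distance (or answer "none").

Distances from (-2.54, -15.00):
S4: √((13.28)² + (32.16)²) = √(176.3584 + 1034.2656) = 34.79 km
S5: √((25.97)² + (15.23)²) = √(674.4409 + 231.9529) = 30.11 km
S6: √((-19.87)² + (35.87)²) = √(394.8169 + 1286.6569) = 41.01 km
S7: √((30.97)² + (26.25)²) = √(959.1409 + 689.0625) = 40.60 km
S8: √((-18.87)² + (10.36)²) = √(356.0769 + 107.3296) = 21.53 km
S9: √((-11.70)² + (12.05)²) = √(136.8900 + 145.2025) = 16.80 km
S10: √((18.92)² + (33.49)²) = √(357.9664 + 1121.5801) = 38.46 km
S11: √((7.95)² + (-17.80)²) = √(63.2025 + 316.8400) = 19.49 km
S12: √((-12.92)² + (-9.80)²) = √(166.9264 + 96.0400) = 16.22 km
S13: √((27.80)² + (3.63)²) = √(772.8400 + 13.1769) = 28.04 km
S14: √((1.01)² + (-1.99)²) = √(1.0201 + 3.9601) = 2.23 km
Threshold 18 km: S14 (2.23 km), S12 (16.22 km), S9 (16.80 km) are within range.

S14, S12, S9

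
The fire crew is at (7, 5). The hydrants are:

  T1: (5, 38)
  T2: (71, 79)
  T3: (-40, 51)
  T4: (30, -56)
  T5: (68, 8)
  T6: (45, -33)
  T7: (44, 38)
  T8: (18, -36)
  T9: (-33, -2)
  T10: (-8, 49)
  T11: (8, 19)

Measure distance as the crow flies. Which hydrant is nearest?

T11

Distances from (7, 5):
T1: √((-2)² + (33)²) = √(4.000 + 1089.000) = 33.1
T2: √((64)² + (74)²) = √(4096.000 + 5476.000) = 97.8
T3: √((-47)² + (46)²) = √(2209.000 + 2116.000) = 65.8
T4: √((23)² + (-61)²) = √(529.000 + 3721.000) = 65.2
T5: √((61)² + (3)²) = √(3721.000 + 9.000) = 61.1
T6: √((38)² + (-38)²) = √(1444.000 + 1444.000) = 53.7
T7: √((37)² + (33)²) = √(1369.000 + 1089.000) = 49.6
T8: √((11)² + (-41)²) = √(121.000 + 1681.000) = 42.4
T9: √((-40)² + (-7)²) = √(1600.000 + 49.000) = 40.6
T10: √((-15)² + (44)²) = √(225.000 + 1936.000) = 46.5
T11: √((1)² + (14)²) = √(1.000 + 196.000) = 14.0
Minimum: T11 at 14.0.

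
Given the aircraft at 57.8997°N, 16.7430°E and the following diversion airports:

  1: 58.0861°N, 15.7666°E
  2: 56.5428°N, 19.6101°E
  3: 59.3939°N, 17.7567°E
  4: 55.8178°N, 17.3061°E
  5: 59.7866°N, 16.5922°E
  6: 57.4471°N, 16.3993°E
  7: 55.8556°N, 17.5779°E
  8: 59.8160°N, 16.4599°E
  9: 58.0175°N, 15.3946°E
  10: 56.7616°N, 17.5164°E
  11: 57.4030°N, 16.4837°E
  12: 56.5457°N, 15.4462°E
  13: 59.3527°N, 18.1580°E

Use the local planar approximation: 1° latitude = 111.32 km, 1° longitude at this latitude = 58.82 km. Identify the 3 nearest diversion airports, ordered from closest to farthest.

6, 11, 1

Distances from 57.8997°N, 16.7430°E:
1: 61.0654 km
2: 226.3991 km
3: 176.6985 km
4: 234.1119 km
5: 210.2369 km
6: 54.2881 km
7: 232.7881 km
8: 213.9715 km
9: 80.3897 km
10: 134.6130 km
11: 57.3577 km
12: 168.9290 km
13: 181.9057 km
Sorted: 6 (54.2881 km) < 11 (57.3577 km) < 1 (61.0654 km) < 9 (80.3897 km) < 10 (134.6130 km) < …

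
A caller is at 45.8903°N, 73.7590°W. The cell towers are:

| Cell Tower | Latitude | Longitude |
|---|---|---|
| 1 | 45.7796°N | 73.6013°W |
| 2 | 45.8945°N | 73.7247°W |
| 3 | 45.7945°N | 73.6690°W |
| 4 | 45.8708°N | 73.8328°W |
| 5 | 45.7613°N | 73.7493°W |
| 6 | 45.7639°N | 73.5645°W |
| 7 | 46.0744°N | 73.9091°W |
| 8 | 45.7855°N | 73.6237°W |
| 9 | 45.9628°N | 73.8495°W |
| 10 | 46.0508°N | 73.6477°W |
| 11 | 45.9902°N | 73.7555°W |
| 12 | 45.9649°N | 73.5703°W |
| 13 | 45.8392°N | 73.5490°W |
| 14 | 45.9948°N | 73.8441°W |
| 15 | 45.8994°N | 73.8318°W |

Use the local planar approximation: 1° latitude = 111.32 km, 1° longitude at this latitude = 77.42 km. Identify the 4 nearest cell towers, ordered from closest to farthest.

Distances from 45.8903°N, 73.7590°W:
1: √((-0.1107·111.32)² + (0.1577·77.42)²) = √(151.859385 + 149.062953) = 17.3471 km
2: √((0.0042·111.32)² + (0.0343·77.42)²) = √(0.218597 + 7.051712) = 2.6964 km
3: √((-0.0958·111.32)² + (0.0900·77.42)²) = √(113.730622 + 48.550237) = 12.7390 km
4: √((-0.0195·111.32)² + (-0.0738·77.42)²) = √(4.712112 + 32.645179) = 6.1121 km
5: √((-0.1290·111.32)² + (0.0097·77.42)²) = √(206.217642 + 0.563962) = 14.3799 km
6: √((-0.1264·111.32)² + (0.1945·77.42)²) = √(197.988763 + 226.749086) = 20.6092 km
7: √((0.1841·111.32)² + (-0.1501·77.42)²) = √(420.004528 + 135.041645) = 23.5594 km
8: √((-0.1048·111.32)² + (0.1353·77.42)²) = √(136.103396 + 109.724075) = 15.6789 km
9: √((0.0725·111.32)² + (-0.0905·77.42)²) = √(65.136198 + 49.091182) = 10.6877 km
10: √((0.1605·111.32)² + (0.1113·77.42)²) = √(319.224686 + 74.250035) = 19.8362 km
11: √((0.0999·111.32)² + (0.0035·77.42)²) = √(123.673705 + 0.073425) = 11.1242 km
12: √((0.0746·111.32)² + (0.1887·77.42)²) = √(68.964255 + 213.427381) = 16.8045 km
13: √((-0.0511·111.32)² + (0.2100·77.42)²) = √(32.358486 + 264.329067) = 17.2246 km
14: √((0.1045·111.32)² + (-0.0851·77.42)²) = √(135.325293 + 43.407568) = 13.3691 km
15: √((0.0091·111.32)² + (-0.0728·77.42)²) = √(1.026193 + 31.766480) = 5.7265 km
Sorted: 2 (2.6964 km) < 15 (5.7265 km) < 4 (6.1121 km) < 9 (10.6877 km) < 11 (11.1242 km) < 3 (12.7390 km) < …

2, 15, 4, 9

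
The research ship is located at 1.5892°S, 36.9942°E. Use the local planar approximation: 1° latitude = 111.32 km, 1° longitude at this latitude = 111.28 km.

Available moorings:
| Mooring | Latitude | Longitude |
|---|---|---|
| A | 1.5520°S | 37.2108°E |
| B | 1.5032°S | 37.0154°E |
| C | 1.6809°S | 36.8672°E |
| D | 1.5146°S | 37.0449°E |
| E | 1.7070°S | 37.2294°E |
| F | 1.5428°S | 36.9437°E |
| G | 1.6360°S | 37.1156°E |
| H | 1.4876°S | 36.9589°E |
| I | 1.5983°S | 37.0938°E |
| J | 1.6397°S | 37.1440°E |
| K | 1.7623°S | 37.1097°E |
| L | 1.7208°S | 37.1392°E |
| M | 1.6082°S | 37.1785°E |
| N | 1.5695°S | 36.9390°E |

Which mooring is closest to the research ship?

Distances from 1.5892°S, 36.9942°E:
A: √((0.0372·111.32)² + (0.2166·111.28)²) = √(17.148742 + 580.966564) = 24.4564 km
B: √((0.0860·111.32)² + (0.0212·111.28)²) = √(91.652285 + 5.565523) = 9.8599 km
C: √((-0.0917·111.32)² + (-0.1270·111.28)²) = √(104.204162 + 199.729252) = 17.4337 km
D: √((0.0746·111.32)² + (0.0507·111.28)²) = √(68.964255 + 31.830990) = 10.0397 km
E: √((-0.1178·111.32)² + (0.2352·111.28)²) = √(171.963777 + 685.028860) = 29.2744 km
F: √((0.0464·111.32)² + (-0.0505·111.28)²) = √(26.679787 + 31.580354) = 7.6328 km
G: √((-0.0468·111.32)² + (0.1214·111.28)²) = √(27.141766 + 182.503672) = 14.4791 km
H: √((0.1016·111.32)² + (-0.0353·111.28)²) = √(127.918633 + 15.430630) = 11.9729 km
I: √((-0.0091·111.32)² + (0.0996·111.28)²) = √(1.026193 + 122.843706) = 11.1297 km
J: √((-0.0505·111.32)² + (0.1498·111.28)²) = √(31.603061 + 277.880365) = 17.5921 km
K: √((-0.1731·111.32)² + (0.1155·111.28)²) = √(371.313322 + 165.195496) = 23.1627 km
L: √((-0.1316·111.32)² + (0.1450·111.28)²) = √(214.614062 + 260.357587) = 21.7938 km
M: √((-0.0190·111.32)² + (0.1843·111.28)²) = √(4.473563 + 420.615143) = 20.6177 km
N: √((0.0197·111.32)² + (-0.0552·111.28)²) = √(4.809267 + 37.732223) = 6.5224 km
Minimum: N at 6.5224 km.

N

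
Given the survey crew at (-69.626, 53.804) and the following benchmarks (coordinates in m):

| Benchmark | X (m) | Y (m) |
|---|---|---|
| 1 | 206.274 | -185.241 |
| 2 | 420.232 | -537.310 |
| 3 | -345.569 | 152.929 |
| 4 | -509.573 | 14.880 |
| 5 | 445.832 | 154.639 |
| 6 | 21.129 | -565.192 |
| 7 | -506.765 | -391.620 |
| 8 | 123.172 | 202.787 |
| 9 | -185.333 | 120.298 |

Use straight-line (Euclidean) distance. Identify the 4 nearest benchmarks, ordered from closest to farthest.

9, 8, 3, 1

Distances from (-69.626, 53.804):
1: √((275.900)² + (-239.045)²) = √(76120.81000 + 57142.51203) = 365.052 m
2: √((489.858)² + (-591.114)²) = √(239960.86016 + 349415.76100) = 767.709 m
3: √((-275.943)² + (99.125)²) = √(76144.53925 + 9825.76562) = 293.207 m
4: √((-439.947)² + (-38.924)²) = √(193553.36281 + 1515.07778) = 441.666 m
5: √((515.458)² + (100.835)²) = √(265696.94976 + 10167.69723) = 525.228 m
6: √((90.755)² + (-618.996)²) = √(8236.47003 + 383156.04802) = 625.614 m
7: √((-437.139)² + (-445.424)²) = √(191090.50532 + 198402.53978) = 624.094 m
8: √((192.798)² + (148.983)²) = √(37171.06880 + 22195.93429) = 243.653 m
9: √((-115.707)² + (66.494)²) = √(13388.10985 + 4421.45204) = 133.452 m
Sorted: 9 (133.452 m) < 8 (243.653 m) < 3 (293.207 m) < 1 (365.052 m) < 4 (441.666 m) < 5 (525.228 m) < …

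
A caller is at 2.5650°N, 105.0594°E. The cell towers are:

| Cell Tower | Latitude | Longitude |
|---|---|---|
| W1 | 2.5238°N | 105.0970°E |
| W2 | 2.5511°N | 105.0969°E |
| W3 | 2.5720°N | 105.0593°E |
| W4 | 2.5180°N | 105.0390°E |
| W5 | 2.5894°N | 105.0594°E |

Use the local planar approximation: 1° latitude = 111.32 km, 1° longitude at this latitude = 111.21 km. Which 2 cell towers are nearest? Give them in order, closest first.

Distances from 2.5650°N, 105.0594°E:
W1: 6.2064 km
W2: 4.4482 km
W3: 0.7793 km
W4: 5.7027 km
W5: 2.7162 km
Sorted: W3 (0.7793 km) < W5 (2.7162 km) < W2 (4.4482 km) < W4 (5.7027 km) < …

W3, W5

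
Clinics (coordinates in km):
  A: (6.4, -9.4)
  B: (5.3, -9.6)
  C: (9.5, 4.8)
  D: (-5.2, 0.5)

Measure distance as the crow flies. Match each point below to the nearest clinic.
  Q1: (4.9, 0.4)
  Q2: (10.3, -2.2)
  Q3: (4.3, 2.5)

Q1 at (4.9, 0.4):
  A: √((1.5)² + (-9.8)²) = √(2.2500 + 96.0400) = 9.91 km
  B: √((0.4)² + (-10.0)²) = √(0.1600 + 100.0000) = 10.01 km
  C: √((4.6)² + (4.4)²) = √(21.1600 + 19.3600) = 6.37 km
  D: √((-10.1)² + (0.1)²) = √(102.0100 + 0.0100) = 10.10 km
  → nearest: C (6.37 km)
Q2 at (10.3, -2.2):
  A: √((-3.9)² + (-7.2)²) = √(15.2100 + 51.8400) = 8.19 km
  B: √((-5.0)² + (-7.4)²) = √(25.0000 + 54.7600) = 8.93 km
  C: √((-0.8)² + (7.0)²) = √(0.6400 + 49.0000) = 7.05 km
  D: √((-15.5)² + (2.7)²) = √(240.2500 + 7.2900) = 15.73 km
  → nearest: C (7.05 km)
Q3 at (4.3, 2.5):
  A: √((2.1)² + (-11.9)²) = √(4.4100 + 141.6100) = 12.08 km
  B: √((1.0)² + (-12.1)²) = √(1.0000 + 146.4100) = 12.14 km
  C: √((5.2)² + (2.3)²) = √(27.0400 + 5.2900) = 5.69 km
  D: √((-9.5)² + (-2.0)²) = √(90.2500 + 4.0000) = 9.71 km
  → nearest: C (5.69 km)

Q1→C; Q2→C; Q3→C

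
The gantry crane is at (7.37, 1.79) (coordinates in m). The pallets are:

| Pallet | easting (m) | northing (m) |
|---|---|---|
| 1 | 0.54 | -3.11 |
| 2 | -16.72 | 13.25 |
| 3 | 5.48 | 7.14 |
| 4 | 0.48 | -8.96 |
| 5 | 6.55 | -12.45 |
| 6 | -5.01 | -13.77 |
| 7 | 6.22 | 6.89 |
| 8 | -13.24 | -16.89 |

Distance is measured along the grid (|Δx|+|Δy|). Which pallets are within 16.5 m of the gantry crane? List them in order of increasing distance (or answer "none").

7, 3, 1, 5

Distances from (7.37, 1.79):
1: |-6.83| + |-4.90| = 6.83 + 4.90 = 11.73 m
2: |-24.09| + |11.46| = 24.09 + 11.46 = 35.55 m
3: |-1.89| + |5.35| = 1.89 + 5.35 = 7.24 m
4: |-6.89| + |-10.75| = 6.89 + 10.75 = 17.64 m
5: |-0.82| + |-14.24| = 0.82 + 14.24 = 15.06 m
6: |-12.38| + |-15.56| = 12.38 + 15.56 = 27.94 m
7: |-1.15| + |5.10| = 1.15 + 5.10 = 6.25 m
8: |-20.61| + |-18.68| = 20.61 + 18.68 = 39.29 m
Threshold 16.5 m: 7 (6.25 m), 3 (7.24 m), 1 (11.73 m), 5 (15.06 m) are within range.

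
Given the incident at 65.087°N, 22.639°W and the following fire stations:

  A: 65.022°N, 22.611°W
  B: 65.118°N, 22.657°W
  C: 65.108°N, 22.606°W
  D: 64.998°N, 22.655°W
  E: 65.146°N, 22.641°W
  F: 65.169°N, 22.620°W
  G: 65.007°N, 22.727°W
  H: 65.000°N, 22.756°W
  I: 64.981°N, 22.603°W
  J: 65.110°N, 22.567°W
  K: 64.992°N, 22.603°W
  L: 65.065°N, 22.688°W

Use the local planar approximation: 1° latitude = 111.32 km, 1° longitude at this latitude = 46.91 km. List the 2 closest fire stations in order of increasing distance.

C, L

Distances from 65.087°N, 22.639°W:
A: √((-0.065·111.32)² + (0.028·46.91)²) = √(52.35680 + 1.72523) = 7.354 km
B: √((0.031·111.32)² + (-0.018·46.91)²) = √(11.90885 + 0.71298) = 3.553 km
C: √((0.021·111.32)² + (0.033·46.91)²) = √(5.46493 + 2.39640) = 2.804 km
D: √((-0.089·111.32)² + (-0.016·46.91)²) = √(98.15816 + 0.56334) = 9.936 km
E: √((0.059·111.32)² + (-0.002·46.91)²) = √(43.13705 + 0.00880) = 6.569 km
F: √((0.082·111.32)² + (0.019·46.91)²) = √(83.32477 + 0.79440) = 9.172 km
G: √((-0.080·111.32)² + (-0.088·46.91)²) = √(79.30971 + 17.04104) = 9.816 km
H: √((-0.087·111.32)² + (-0.117·46.91)²) = √(93.79613 + 30.12330) = 11.132 km
I: √((-0.106·111.32)² + (0.036·46.91)²) = √(139.23811 + 2.85191) = 11.920 km
J: √((0.023·111.32)² + (0.072·46.91)²) = √(6.55544 + 11.40764) = 4.238 km
K: √((-0.095·111.32)² + (0.036·46.91)²) = √(111.83909 + 2.85191) = 10.709 km
L: √((-0.022·111.32)² + (-0.049·46.91)²) = √(5.99780 + 5.28352) = 3.359 km
Sorted: C (2.804 km) < L (3.359 km) < B (3.553 km) < J (4.238 km) < …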